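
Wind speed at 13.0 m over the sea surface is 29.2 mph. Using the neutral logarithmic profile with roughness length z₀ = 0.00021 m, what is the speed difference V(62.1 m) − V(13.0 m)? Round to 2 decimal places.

4.14 mph

Log law: V₂ = V₁ · ln(z₂/z₀)/ln(z₁/z₀) = 29.2 × 12.5971/11.0334 = 33.3386 mph
ΔV = 33.3386 − 29.2 = 4.1386 mph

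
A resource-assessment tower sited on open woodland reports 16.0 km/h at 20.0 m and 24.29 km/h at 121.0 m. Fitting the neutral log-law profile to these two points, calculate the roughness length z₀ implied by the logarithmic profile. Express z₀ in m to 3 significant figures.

Log law: V(z) ∝ ln(z/z₀). With r = V₁/V₂ = 16.0/24.29 = 0.65871,
r · ln(z₂/z₀) = ln(z₁/z₀) ⇒ ln z₀ = (ln z₁ − r·ln z₂)/(1 − r)
ln z₀ = (2.99573 − 0.65871×4.79579) / 0.34129 = -0.4784
z₀ = exp(-0.4784) = 0.6197 m

z₀ ≈ 0.620 m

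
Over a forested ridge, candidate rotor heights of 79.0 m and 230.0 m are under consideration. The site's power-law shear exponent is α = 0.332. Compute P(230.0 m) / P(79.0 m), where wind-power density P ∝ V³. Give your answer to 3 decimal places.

2.899

Speed ratio: V_B/V_A = (z_B/z_A)^α = (230.0/79.0)^0.332 = (2.9114)^0.332 = 1.42587
Power-density ratio: P_B/P_A = (V_B/V_A)³ = (1.42587)³ = 2.89897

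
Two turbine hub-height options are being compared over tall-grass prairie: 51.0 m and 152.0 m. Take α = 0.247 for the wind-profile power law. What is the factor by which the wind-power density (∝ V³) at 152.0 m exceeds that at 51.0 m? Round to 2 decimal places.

2.25

Speed ratio: V_B/V_A = (z_B/z_A)^α = (152.0/51.0)^0.247 = (2.9804)^0.247 = 1.30962
Power-density ratio: P_B/P_A = (V_B/V_A)³ = (1.30962)³ = 2.24614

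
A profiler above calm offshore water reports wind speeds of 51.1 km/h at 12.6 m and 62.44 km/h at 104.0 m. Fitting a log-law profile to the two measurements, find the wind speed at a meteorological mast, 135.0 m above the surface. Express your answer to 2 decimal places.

Log law: V ∝ ln(z/z₀). From the pair, with r = V₁/V₂ = 0.81839,
ln z₀ = (ln z₁ − r·ln z₂)/(1 − r) = (2.5337 − 0.81839×4.6444)/0.18161 = -6.9775 → z₀ = 0.0009327 m
V₃ = V₁ · ln(z₃/z₀)/ln(z₁/z₀) = 51.1 × 11.8827/9.5112 = 63.8416 km/h

63.84 km/h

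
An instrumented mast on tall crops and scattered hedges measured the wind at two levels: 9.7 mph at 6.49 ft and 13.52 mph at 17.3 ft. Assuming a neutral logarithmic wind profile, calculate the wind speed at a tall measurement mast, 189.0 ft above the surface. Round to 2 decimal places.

22.84 mph

Log law: V ∝ ln(z/z₀). From the pair, with r = V₁/V₂ = 0.71746,
ln z₀ = (ln z₁ − r·ln z₂)/(1 − r) = (1.8703 − 0.71746×2.8507)/0.28254 = -0.6193 → z₀ = 0.5383 ft
V₃ = V₁ · ln(z₃/z₀)/ln(z₁/z₀) = 9.7 × 5.8611/2.4896 = 22.8360 mph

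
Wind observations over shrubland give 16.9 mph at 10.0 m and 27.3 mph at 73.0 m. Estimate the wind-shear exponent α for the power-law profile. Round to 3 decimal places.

Power law: V₂/V₁ = (z₂/z₁)^α ⇒ α = ln(V₂/V₁) / ln(z₂/z₁)
α = ln(27.3/16.9) / ln(73.0/10.0) = ln(1.6154) / ln(7.3000)
  = 0.47957 / 1.98787 = 0.24125

α ≈ 0.241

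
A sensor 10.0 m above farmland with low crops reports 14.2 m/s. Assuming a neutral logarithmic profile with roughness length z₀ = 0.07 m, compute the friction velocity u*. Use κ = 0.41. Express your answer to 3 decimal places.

Log law: V(z) = (u*/κ) · ln(z/z₀) ⇒ u* = κ · V / ln(z/z₀)
u* = 0.41 × 14.2 / ln(10.0/0.07) = 0.41 × 14.2 / 4.9618
   = 5.8220 / 4.9618 = 1.1734 m/s

u* ≈ 1.173 m/s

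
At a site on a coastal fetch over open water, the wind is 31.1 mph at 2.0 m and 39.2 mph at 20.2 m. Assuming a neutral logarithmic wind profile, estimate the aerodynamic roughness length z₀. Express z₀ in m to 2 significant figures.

Log law: V(z) ∝ ln(z/z₀). With r = V₁/V₂ = 31.1/39.2 = 0.79337,
r · ln(z₂/z₀) = ln(z₁/z₀) ⇒ ln z₀ = (ln z₁ − r·ln z₂)/(1 − r)
ln z₀ = (0.69315 − 0.79337×3.00568) / 0.20663 = -8.1858
z₀ = exp(-8.1858) = 0.0002786 m

z₀ ≈ 0.00028 m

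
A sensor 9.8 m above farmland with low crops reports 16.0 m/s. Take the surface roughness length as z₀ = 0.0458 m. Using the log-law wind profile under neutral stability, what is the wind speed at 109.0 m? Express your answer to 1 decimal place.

23.2 m/s

Log law: V(z) ∝ ln(z/z₀), so V₂/V₁ = ln(z₂/z₀) / ln(z₁/z₀).
ln(109.0/0.0458) = 7.7748, ln(9.8/0.0458) = 5.3659
V₂ = 16.0 × 7.7748/5.3659 = 16.0 × 1.4489 = 23.1831 m/s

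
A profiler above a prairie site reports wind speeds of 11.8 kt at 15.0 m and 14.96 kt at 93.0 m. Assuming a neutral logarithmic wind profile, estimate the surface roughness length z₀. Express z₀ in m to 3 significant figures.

z₀ ≈ 0.0165 m

Log law: V(z) ∝ ln(z/z₀). With r = V₁/V₂ = 11.8/14.96 = 0.78877,
r · ln(z₂/z₀) = ln(z₁/z₀) ⇒ ln z₀ = (ln z₁ − r·ln z₂)/(1 − r)
ln z₀ = (2.70805 − 0.78877×4.53260) / 0.21123 = -4.1051
z₀ = exp(-4.1051) = 0.01649 m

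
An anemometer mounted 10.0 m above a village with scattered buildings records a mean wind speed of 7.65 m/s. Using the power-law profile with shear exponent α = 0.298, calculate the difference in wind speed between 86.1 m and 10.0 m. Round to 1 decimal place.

6.9 m/s

Power law: V₂ = V₁ · (z₂/z₁)^α = 7.65 × (8.6100)^0.298 = 14.5309 m/s
ΔV = 14.5309 − 7.65 = 6.8809 m/s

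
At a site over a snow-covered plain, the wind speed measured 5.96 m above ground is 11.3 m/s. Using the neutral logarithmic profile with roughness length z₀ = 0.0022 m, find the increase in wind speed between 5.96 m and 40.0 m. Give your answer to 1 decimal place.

2.7 m/s

Log law: V₂ = V₁ · ln(z₂/z₀)/ln(z₁/z₀) = 11.3 × 9.8082/7.9044 = 14.0217 m/s
ΔV = 14.0217 − 11.3 = 2.7217 m/s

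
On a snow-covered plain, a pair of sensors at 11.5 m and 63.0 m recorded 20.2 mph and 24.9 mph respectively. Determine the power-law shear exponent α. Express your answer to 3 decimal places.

Power law: V₂/V₁ = (z₂/z₁)^α ⇒ α = ln(V₂/V₁) / ln(z₂/z₁)
α = ln(24.9/20.2) / ln(63.0/11.5) = ln(1.2327) / ln(5.4783)
  = 0.20919 / 1.70079 = 0.12299

α ≈ 0.123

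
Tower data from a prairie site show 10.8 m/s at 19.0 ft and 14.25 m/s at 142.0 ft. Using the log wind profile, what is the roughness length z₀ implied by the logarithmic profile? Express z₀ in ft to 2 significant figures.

Log law: V(z) ∝ ln(z/z₀). With r = V₁/V₂ = 10.8/14.25 = 0.75789,
r · ln(z₂/z₀) = ln(z₁/z₀) ⇒ ln z₀ = (ln z₁ − r·ln z₂)/(1 − r)
ln z₀ = (2.94444 − 0.75789×4.95583) / 0.24211 = -3.3521
z₀ = exp(-3.3521) = 0.03501 ft

z₀ ≈ 0.035 ft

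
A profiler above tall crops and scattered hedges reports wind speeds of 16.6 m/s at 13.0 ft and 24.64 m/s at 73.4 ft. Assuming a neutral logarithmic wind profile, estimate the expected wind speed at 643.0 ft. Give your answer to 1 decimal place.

Log law: V ∝ ln(z/z₀). From the pair, with r = V₁/V₂ = 0.67370,
ln z₀ = (ln z₁ − r·ln z₂)/(1 − r) = (2.5649 − 0.67370×4.2959)/0.32630 = -1.0090 → z₀ = 0.3646 ft
V₃ = V₁ · ln(z₃/z₀)/ln(z₁/z₀) = 16.6 × 7.4751/3.5739 = 34.7202 m/s

34.7 m/s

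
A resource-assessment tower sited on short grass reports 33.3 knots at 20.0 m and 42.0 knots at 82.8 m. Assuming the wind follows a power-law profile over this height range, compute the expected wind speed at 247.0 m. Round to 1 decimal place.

50.2 knots

First find α: α = ln(V₂/V₁)/ln(z₂/z₁) = ln(42.0/33.3)/ln(82.8/20.0) = 0.23211/1.42070 = 0.1634
Extrapolate from 82.8 m to 247.0 m: V₃ = 42.0 × (247.0/82.8)^0.1634 = 42.0 × 1.1955 = 50.2111 knots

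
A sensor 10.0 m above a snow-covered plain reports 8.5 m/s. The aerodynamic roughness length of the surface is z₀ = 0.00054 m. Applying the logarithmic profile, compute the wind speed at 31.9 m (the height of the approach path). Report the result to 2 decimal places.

Log law: V(z) ∝ ln(z/z₀), so V₂/V₁ = ln(z₂/z₀) / ln(z₁/z₀).
ln(31.9/0.00054) = 10.9865, ln(10.0/0.00054) = 9.8265
V₂ = 8.5 × 10.9865/9.8265 = 8.5 × 1.1180 = 9.5034 m/s

9.50 m/s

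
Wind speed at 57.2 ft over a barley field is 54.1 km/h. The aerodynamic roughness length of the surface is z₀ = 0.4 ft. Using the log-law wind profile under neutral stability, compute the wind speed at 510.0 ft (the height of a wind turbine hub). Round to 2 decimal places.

77.95 km/h

Log law: V(z) ∝ ln(z/z₀), so V₂/V₁ = ln(z₂/z₀) / ln(z₁/z₀).
ln(510.0/0.4) = 7.1507, ln(57.2/0.4) = 4.9628
V₂ = 54.1 × 7.1507/4.9628 = 54.1 × 1.4408 = 77.9498 km/h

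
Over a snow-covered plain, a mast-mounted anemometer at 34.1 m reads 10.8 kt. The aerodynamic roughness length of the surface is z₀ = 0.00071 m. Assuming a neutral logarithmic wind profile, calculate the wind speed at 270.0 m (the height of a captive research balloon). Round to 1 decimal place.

Log law: V(z) ∝ ln(z/z₀), so V₂/V₁ = ln(z₂/z₀) / ln(z₁/z₀).
ln(270.0/0.00071) = 12.8487, ln(34.1/0.00071) = 10.7795
V₂ = 10.8 × 12.8487/10.7795 = 10.8 × 1.1919 = 12.8731 kt

12.9 kt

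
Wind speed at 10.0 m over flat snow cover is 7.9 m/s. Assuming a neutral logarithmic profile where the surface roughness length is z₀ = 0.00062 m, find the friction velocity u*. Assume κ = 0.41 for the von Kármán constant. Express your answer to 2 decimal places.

u* ≈ 0.33 m/s

Log law: V(z) = (u*/κ) · ln(z/z₀) ⇒ u* = κ · V / ln(z/z₀)
u* = 0.41 × 7.9 / ln(10.0/0.00062) = 0.41 × 7.9 / 9.6884
   = 3.2390 / 9.6884 = 0.3343 m/s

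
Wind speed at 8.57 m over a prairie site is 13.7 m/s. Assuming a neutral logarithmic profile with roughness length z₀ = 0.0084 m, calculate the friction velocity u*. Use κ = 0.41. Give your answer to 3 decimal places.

u* ≈ 0.811 m/s

Log law: V(z) = (u*/κ) · ln(z/z₀) ⇒ u* = κ · V / ln(z/z₀)
u* = 0.41 × 13.7 / ln(8.57/0.0084) = 0.41 × 13.7 / 6.9278
   = 5.6170 / 6.9278 = 0.8108 m/s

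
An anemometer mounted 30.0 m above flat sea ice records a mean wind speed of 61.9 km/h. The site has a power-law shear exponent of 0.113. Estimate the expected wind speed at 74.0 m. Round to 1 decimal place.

68.5 km/h

Power-law profile: V₂ = V₁ · (z₂/z₁)^α
V₂ = 61.9 × (74.0/30.0)^0.113 = 61.9 × (2.4667)^0.113
    = 61.9 × 1.1074 = 68.5487 km/h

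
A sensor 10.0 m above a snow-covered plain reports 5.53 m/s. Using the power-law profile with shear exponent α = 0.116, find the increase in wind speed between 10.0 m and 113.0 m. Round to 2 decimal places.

1.80 m/s

Power law: V₂ = V₁ · (z₂/z₁)^α = 5.53 × (11.3000)^0.116 = 7.3263 m/s
ΔV = 7.3263 − 5.53 = 1.7963 m/s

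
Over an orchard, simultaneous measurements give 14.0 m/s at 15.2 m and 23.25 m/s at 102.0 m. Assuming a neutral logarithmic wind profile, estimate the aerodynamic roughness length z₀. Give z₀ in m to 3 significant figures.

z₀ ≈ 0.852 m

Log law: V(z) ∝ ln(z/z₀). With r = V₁/V₂ = 14.0/23.25 = 0.60215,
r · ln(z₂/z₀) = ln(z₁/z₀) ⇒ ln z₀ = (ln z₁ − r·ln z₂)/(1 − r)
ln z₀ = (2.72130 − 0.60215×4.62497) / 0.39785 = -0.1599
z₀ = exp(-0.1599) = 0.8522 m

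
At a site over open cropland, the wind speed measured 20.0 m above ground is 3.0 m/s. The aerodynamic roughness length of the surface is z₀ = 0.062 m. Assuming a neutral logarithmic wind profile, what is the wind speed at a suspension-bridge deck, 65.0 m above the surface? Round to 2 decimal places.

Log law: V(z) ∝ ln(z/z₀), so V₂/V₁ = ln(z₂/z₀) / ln(z₁/z₀).
ln(65.0/0.062) = 6.9550, ln(20.0/0.062) = 5.7764
V₂ = 3.0 × 6.9550/5.7764 = 3.0 × 1.2040 = 3.6121 m/s

3.61 m/s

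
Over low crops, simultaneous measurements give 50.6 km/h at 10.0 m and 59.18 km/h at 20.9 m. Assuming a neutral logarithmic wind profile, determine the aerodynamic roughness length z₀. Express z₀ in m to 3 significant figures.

z₀ ≈ 0.129 m

Log law: V(z) ∝ ln(z/z₀). With r = V₁/V₂ = 50.6/59.18 = 0.85502,
r · ln(z₂/z₀) = ln(z₁/z₀) ⇒ ln z₀ = (ln z₁ − r·ln z₂)/(1 − r)
ln z₀ = (2.30259 − 0.85502×3.03975) / 0.14498 = -2.0448
z₀ = exp(-2.0448) = 0.1294 m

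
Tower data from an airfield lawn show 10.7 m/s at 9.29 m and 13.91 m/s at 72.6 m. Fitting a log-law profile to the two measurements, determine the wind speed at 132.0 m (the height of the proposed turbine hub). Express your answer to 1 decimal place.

14.8 m/s

Log law: V ∝ ln(z/z₀). From the pair, with r = V₁/V₂ = 0.76923,
ln z₀ = (ln z₁ − r·ln z₂)/(1 − r) = (2.2289 − 0.76923×4.2850)/0.23077 = -4.6245 → z₀ = 0.009809 m
V₃ = V₁ · ln(z₃/z₀)/ln(z₁/z₀) = 10.7 × 9.5073/6.8534 = 14.8434 m/s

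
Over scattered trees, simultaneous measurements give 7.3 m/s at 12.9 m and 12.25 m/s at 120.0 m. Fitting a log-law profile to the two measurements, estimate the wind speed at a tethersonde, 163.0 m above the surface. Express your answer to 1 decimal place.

Log law: V ∝ ln(z/z₀). From the pair, with r = V₁/V₂ = 0.59592,
ln z₀ = (ln z₁ − r·ln z₂)/(1 − r) = (2.5572 − 0.59592×4.7875)/0.40408 = -0.7318 → z₀ = 0.4810 m
V₃ = V₁ · ln(z₃/z₀)/ln(z₁/z₀) = 7.3 × 5.8256/3.2891 = 12.9297 m/s

12.9 m/s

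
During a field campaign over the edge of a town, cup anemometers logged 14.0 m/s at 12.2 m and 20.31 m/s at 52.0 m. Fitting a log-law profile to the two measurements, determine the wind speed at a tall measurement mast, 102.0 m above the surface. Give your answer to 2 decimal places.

23.24 m/s

Log law: V ∝ ln(z/z₀). From the pair, with r = V₁/V₂ = 0.68932,
ln z₀ = (ln z₁ − r·ln z₂)/(1 − r) = (2.5014 − 0.68932×3.9512)/0.31068 = -0.7153 → z₀ = 0.4891 m
V₃ = V₁ · ln(z₃/z₀)/ln(z₁/z₀) = 14.0 × 5.3402/3.2167 = 23.2423 m/s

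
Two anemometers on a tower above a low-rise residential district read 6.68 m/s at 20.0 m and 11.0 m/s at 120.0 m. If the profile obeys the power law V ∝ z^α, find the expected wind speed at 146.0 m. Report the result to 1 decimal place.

11.6 m/s

First find α: α = ln(V₂/V₁)/ln(z₂/z₁) = ln(11.0/6.68)/ln(120.0/20.0) = 0.49878/1.79176 = 0.2784
Extrapolate from 120.0 m to 146.0 m: V₃ = 11.0 × (146.0/120.0)^0.2784 = 11.0 × 1.0561 = 11.6172 m/s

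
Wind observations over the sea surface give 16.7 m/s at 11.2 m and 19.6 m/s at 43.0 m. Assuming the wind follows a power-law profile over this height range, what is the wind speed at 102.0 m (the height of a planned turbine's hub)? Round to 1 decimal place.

First find α: α = ln(V₂/V₁)/ln(z₂/z₁) = ln(19.6/16.7)/ln(43.0/11.2) = 0.16012/1.34529 = 0.1190
Extrapolate from 43.0 m to 102.0 m: V₃ = 19.6 × (102.0/43.0)^0.1190 = 19.6 × 1.1083 = 21.7223 m/s

21.7 m/s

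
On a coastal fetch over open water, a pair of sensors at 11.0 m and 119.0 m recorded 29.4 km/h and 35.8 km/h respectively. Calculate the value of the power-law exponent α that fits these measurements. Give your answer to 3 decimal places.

α ≈ 0.083

Power law: V₂/V₁ = (z₂/z₁)^α ⇒ α = ln(V₂/V₁) / ln(z₂/z₁)
α = ln(35.8/29.4) / ln(119.0/11.0) = ln(1.2177) / ln(10.8182)
  = 0.19695 / 2.38123 = 0.08271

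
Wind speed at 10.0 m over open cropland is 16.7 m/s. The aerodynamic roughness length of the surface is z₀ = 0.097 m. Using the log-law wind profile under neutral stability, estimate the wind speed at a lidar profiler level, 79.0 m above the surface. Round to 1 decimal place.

24.1 m/s

Log law: V(z) ∝ ln(z/z₀), so V₂/V₁ = ln(z₂/z₀) / ln(z₁/z₀).
ln(79.0/0.097) = 6.7025, ln(10.0/0.097) = 4.6356
V₂ = 16.7 × 6.7025/4.6356 = 16.7 × 1.4459 = 24.1459 m/s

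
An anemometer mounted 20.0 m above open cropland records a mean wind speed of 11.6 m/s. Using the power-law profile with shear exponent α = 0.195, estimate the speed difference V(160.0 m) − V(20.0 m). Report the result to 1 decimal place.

Power law: V₂ = V₁ · (z₂/z₁)^α = 11.6 × (8.0000)^0.195 = 17.4005 m/s
ΔV = 17.4005 − 11.6 = 5.8005 m/s

5.8 m/s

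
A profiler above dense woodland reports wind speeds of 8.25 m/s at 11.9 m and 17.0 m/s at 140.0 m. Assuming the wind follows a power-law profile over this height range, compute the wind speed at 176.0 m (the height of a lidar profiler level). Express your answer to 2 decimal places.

First find α: α = ln(V₂/V₁)/ln(z₂/z₁) = ln(17.0/8.25)/ln(140.0/11.9) = 0.72300/2.46510 = 0.2933
Extrapolate from 140.0 m to 176.0 m: V₃ = 17.0 × (176.0/140.0)^0.2933 = 17.0 × 1.0694 = 18.1802 m/s

18.18 m/s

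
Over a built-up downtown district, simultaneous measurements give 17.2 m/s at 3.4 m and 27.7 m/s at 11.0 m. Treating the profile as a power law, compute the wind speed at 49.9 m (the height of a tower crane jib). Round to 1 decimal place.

First find α: α = ln(V₂/V₁)/ln(z₂/z₁) = ln(27.7/17.2)/ln(11.0/3.4) = 0.47652/1.17412 = 0.4059
Extrapolate from 11.0 m to 49.9 m: V₃ = 27.7 × (49.9/11.0)^0.4059 = 27.7 × 1.8473 = 51.1692 m/s

51.2 m/s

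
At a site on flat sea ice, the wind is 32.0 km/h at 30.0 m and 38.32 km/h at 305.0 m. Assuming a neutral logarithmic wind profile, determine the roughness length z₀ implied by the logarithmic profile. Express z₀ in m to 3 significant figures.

z₀ ≈ 0.000238 m

Log law: V(z) ∝ ln(z/z₀). With r = V₁/V₂ = 32.0/38.32 = 0.83507,
r · ln(z₂/z₀) = ln(z₁/z₀) ⇒ ln z₀ = (ln z₁ − r·ln z₂)/(1 − r)
ln z₀ = (3.40120 − 0.83507×5.72031) / 0.16493 = -8.3412
z₀ = exp(-8.3412) = 0.0002385 m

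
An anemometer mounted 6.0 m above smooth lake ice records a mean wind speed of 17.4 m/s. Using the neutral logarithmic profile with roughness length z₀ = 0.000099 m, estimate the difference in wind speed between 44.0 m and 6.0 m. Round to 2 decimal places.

Log law: V₂ = V₁ · ln(z₂/z₀)/ln(z₁/z₀) = 17.4 × 13.0046/11.0122 = 20.5482 m/s
ΔV = 20.5482 − 17.4 = 3.1482 m/s

3.15 m/s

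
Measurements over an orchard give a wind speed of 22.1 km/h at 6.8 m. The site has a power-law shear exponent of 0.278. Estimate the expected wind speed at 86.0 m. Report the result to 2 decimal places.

Power-law profile: V₂ = V₁ · (z₂/z₁)^α
V₂ = 22.1 × (86.0/6.8)^0.278 = 22.1 × (12.6471)^0.278
    = 22.1 × 2.0247 = 44.7451 km/h

44.75 km/h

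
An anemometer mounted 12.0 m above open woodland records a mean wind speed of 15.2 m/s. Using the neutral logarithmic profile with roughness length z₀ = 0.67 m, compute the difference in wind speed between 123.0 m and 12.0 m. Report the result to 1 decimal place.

12.3 m/s

Log law: V₂ = V₁ · ln(z₂/z₀)/ln(z₁/z₀) = 15.2 × 5.2127/2.8854 = 27.4599 m/s
ΔV = 27.4599 − 15.2 = 12.2599 m/s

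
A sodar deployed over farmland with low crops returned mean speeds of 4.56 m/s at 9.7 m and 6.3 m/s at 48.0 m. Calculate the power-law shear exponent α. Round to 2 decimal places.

α ≈ 0.20

Power law: V₂/V₁ = (z₂/z₁)^α ⇒ α = ln(V₂/V₁) / ln(z₂/z₁)
α = ln(6.3/4.56) / ln(48.0/9.7) = ln(1.3816) / ln(4.9485)
  = 0.32323 / 1.59908 = 0.20213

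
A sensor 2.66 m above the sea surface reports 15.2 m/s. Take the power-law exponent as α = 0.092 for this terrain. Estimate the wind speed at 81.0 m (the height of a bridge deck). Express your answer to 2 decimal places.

Power-law profile: V₂ = V₁ · (z₂/z₁)^α
V₂ = 15.2 × (81.0/2.66)^0.092 = 15.2 × (30.4511)^0.092
    = 15.2 × 1.3693 = 20.8130 m/s

20.81 m/s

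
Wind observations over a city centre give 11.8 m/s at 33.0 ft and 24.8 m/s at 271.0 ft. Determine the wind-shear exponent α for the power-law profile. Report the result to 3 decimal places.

Power law: V₂/V₁ = (z₂/z₁)^α ⇒ α = ln(V₂/V₁) / ln(z₂/z₁)
α = ln(24.8/11.8) / ln(271.0/33.0) = ln(2.1017) / ln(8.2121)
  = 0.74274 / 2.10561 = 0.35275

α ≈ 0.353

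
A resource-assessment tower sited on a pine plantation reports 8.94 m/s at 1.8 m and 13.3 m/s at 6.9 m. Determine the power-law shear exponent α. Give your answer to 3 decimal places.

Power law: V₂/V₁ = (z₂/z₁)^α ⇒ α = ln(V₂/V₁) / ln(z₂/z₁)
α = ln(13.3/8.94) / ln(6.9/1.8) = ln(1.4877) / ln(3.8333)
  = 0.39723 / 1.34373 = 0.29562

α ≈ 0.296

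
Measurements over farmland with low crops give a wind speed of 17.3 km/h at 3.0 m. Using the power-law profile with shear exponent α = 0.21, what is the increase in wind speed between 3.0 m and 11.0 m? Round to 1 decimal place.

5.4 km/h

Power law: V₂ = V₁ · (z₂/z₁)^α = 17.3 × (3.6667)^0.21 = 22.7271 km/h
ΔV = 22.7271 − 17.3 = 5.4271 km/h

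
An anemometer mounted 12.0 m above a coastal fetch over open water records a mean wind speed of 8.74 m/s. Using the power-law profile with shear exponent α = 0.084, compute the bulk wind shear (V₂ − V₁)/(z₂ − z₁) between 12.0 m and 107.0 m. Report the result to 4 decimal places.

0.0186 m/s/m

Power law: V₂ = V₁ · (z₂/z₁)^α = 8.74 × (8.9167)^0.084 = 10.5034 m/s
ΔV/Δz = (10.5034 − 8.74)/(107.0 − 12.0) = 1.7634/95.0000 = 0.01856 m/s/m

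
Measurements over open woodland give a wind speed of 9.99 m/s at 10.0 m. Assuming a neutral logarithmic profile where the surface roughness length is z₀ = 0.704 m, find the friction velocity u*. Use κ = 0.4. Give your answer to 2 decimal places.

Log law: V(z) = (u*/κ) · ln(z/z₀) ⇒ u* = κ · V / ln(z/z₀)
u* = 0.4 × 9.99 / ln(10.0/0.704) = 0.4 × 9.99 / 2.6536
   = 3.9960 / 2.6536 = 1.5059 m/s

u* ≈ 1.51 m/s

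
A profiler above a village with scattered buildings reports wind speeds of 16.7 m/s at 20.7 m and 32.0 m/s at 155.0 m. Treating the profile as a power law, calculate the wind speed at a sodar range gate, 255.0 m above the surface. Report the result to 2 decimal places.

37.58 m/s

First find α: α = ln(V₂/V₁)/ln(z₂/z₁) = ln(32.0/16.7)/ln(155.0/20.7) = 0.65033/2.01329 = 0.3230
Extrapolate from 155.0 m to 255.0 m: V₃ = 32.0 × (255.0/155.0)^0.3230 = 32.0 × 1.1745 = 37.5828 m/s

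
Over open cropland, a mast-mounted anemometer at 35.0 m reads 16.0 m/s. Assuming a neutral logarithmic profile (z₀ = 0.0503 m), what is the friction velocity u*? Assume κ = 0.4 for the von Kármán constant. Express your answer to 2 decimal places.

Log law: V(z) = (u*/κ) · ln(z/z₀) ⇒ u* = κ · V / ln(z/z₀)
u* = 0.4 × 16.0 / ln(35.0/0.0503) = 0.4 × 16.0 / 6.5451
   = 6.4000 / 6.5451 = 0.9778 m/s

u* ≈ 0.98 m/s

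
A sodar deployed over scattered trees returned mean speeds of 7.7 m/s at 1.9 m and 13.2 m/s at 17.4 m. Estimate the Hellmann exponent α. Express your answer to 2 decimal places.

α ≈ 0.24

Power law: V₂/V₁ = (z₂/z₁)^α ⇒ α = ln(V₂/V₁) / ln(z₂/z₁)
α = ln(13.2/7.7) / ln(17.4/1.9) = ln(1.7143) / ln(9.1579)
  = 0.53900 / 2.21462 = 0.24338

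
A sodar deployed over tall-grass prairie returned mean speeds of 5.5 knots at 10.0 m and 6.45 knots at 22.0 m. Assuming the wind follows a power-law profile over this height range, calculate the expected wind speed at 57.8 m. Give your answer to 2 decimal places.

7.84 knots

First find α: α = ln(V₂/V₁)/ln(z₂/z₁) = ln(6.45/5.5)/ln(22.0/10.0) = 0.15933/0.78846 = 0.2021
Extrapolate from 22.0 m to 57.8 m: V₃ = 6.45 × (57.8/22.0)^0.2021 = 6.45 × 1.2156 = 7.8403 knots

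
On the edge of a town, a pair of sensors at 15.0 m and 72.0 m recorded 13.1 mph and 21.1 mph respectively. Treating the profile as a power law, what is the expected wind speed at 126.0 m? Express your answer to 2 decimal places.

First find α: α = ln(V₂/V₁)/ln(z₂/z₁) = ln(21.1/13.1)/ln(72.0/15.0) = 0.47666/1.56862 = 0.3039
Extrapolate from 72.0 m to 126.0 m: V₃ = 21.1 × (126.0/72.0)^0.3039 = 21.1 × 1.1854 = 25.0112 mph

25.01 mph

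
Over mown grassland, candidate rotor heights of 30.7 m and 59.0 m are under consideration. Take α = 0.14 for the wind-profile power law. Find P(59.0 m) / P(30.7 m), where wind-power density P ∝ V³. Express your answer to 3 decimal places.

1.316

Speed ratio: V_B/V_A = (z_B/z_A)^α = (59.0/30.7)^0.14 = (1.9218)^0.14 = 1.09577
Power-density ratio: P_B/P_A = (V_B/V_A)³ = (1.09577)³ = 1.31571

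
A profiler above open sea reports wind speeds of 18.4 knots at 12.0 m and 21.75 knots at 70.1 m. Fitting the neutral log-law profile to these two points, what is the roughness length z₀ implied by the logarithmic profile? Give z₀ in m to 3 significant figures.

z₀ ≈ 0.000740 m

Log law: V(z) ∝ ln(z/z₀). With r = V₁/V₂ = 18.4/21.75 = 0.84598,
r · ln(z₂/z₀) = ln(z₁/z₀) ⇒ ln z₀ = (ln z₁ − r·ln z₂)/(1 − r)
ln z₀ = (2.48491 − 0.84598×4.24992) / 0.15402 = -7.2095
z₀ = exp(-7.2095) = 0.0007395 m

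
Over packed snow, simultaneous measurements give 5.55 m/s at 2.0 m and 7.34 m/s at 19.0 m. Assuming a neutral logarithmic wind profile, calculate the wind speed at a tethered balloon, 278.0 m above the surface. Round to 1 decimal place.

9.5 m/s

Log law: V ∝ ln(z/z₀). From the pair, with r = V₁/V₂ = 0.75613,
ln z₀ = (ln z₁ − r·ln z₂)/(1 − r) = (0.6931 − 0.75613×2.9444)/0.24387 = -6.2871 → z₀ = 0.001860 m
V₃ = V₁ · ln(z₃/z₀)/ln(z₁/z₀) = 5.55 × 11.9147/6.9803 = 9.4734 m/s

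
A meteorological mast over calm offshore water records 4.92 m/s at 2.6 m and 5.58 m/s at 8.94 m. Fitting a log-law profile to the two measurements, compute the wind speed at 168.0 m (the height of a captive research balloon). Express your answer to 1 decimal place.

7.1 m/s

Log law: V ∝ ln(z/z₀). From the pair, with r = V₁/V₂ = 0.88172,
ln z₀ = (ln z₁ − r·ln z₂)/(1 − r) = (0.9555 − 0.88172×2.1905)/0.11828 = -8.2510 → z₀ = 0.0002610 m
V₃ = V₁ · ln(z₃/z₀)/ln(z₁/z₀) = 4.92 × 13.3750/9.2065 = 7.1476 m/s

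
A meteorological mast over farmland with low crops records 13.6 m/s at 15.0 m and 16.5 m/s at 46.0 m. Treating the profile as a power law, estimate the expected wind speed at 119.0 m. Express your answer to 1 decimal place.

First find α: α = ln(V₂/V₁)/ln(z₂/z₁) = ln(16.5/13.6)/ln(46.0/15.0) = 0.19329/1.12059 = 0.1725
Extrapolate from 46.0 m to 119.0 m: V₃ = 16.5 × (119.0/46.0)^0.1725 = 16.5 × 1.1782 = 19.4395 m/s

19.4 m/s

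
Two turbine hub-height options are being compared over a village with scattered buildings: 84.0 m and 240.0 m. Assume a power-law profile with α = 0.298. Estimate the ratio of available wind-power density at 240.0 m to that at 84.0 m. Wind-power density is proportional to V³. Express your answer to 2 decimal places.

2.56

Speed ratio: V_B/V_A = (z_B/z_A)^α = (240.0/84.0)^0.298 = (2.8571)^0.298 = 1.36731
Power-density ratio: P_B/P_A = (V_B/V_A)³ = (1.36731)³ = 2.55625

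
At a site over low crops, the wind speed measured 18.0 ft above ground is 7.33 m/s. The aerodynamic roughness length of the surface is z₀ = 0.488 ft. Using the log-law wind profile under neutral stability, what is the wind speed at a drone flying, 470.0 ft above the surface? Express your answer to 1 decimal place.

Log law: V(z) ∝ ln(z/z₀), so V₂/V₁ = ln(z₂/z₀) / ln(z₁/z₀).
ln(470.0/0.488) = 6.8702, ln(18.0/0.488) = 3.6078
V₂ = 7.33 × 6.8702/3.6078 = 7.33 × 1.9042 = 13.9581 m/s

14.0 m/s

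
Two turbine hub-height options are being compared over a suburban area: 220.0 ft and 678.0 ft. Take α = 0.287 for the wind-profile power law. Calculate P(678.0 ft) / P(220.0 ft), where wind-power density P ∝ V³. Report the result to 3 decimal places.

Speed ratio: V_B/V_A = (z_B/z_A)^α = (678.0/220.0)^0.287 = (3.0818)^0.287 = 1.38130
Power-density ratio: P_B/P_A = (V_B/V_A)³ = (1.38130)³ = 2.63550

2.635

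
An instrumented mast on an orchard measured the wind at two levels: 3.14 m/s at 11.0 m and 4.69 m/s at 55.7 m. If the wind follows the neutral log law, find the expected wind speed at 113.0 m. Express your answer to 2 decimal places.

Log law: V ∝ ln(z/z₀). From the pair, with r = V₁/V₂ = 0.66951,
ln z₀ = (ln z₁ − r·ln z₂)/(1 − r) = (2.3979 − 0.66951×4.0200)/0.33049 = -0.8881 → z₀ = 0.4114 m
V₃ = V₁ · ln(z₃/z₀)/ln(z₁/z₀) = 3.14 × 5.6155/3.2860 = 5.3660 m/s

5.37 m/s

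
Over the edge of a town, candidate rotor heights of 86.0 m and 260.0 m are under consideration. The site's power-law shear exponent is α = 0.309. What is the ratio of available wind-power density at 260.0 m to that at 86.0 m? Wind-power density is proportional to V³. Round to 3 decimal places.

Speed ratio: V_B/V_A = (z_B/z_A)^α = (260.0/86.0)^0.309 = (3.0233)^0.309 = 1.40756
Power-density ratio: P_B/P_A = (V_B/V_A)³ = (1.40756)³ = 2.78869

2.789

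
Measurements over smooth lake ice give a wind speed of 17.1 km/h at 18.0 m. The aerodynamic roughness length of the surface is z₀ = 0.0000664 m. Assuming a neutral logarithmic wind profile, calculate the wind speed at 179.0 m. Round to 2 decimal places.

Log law: V(z) ∝ ln(z/z₀), so V₂/V₁ = ln(z₂/z₀) / ln(z₁/z₀).
ln(179.0/0.0000664) = 14.8072, ln(18.0/0.0000664) = 12.5102
V₂ = 17.1 × 14.8072/12.5102 = 17.1 × 1.1836 = 20.2398 km/h

20.24 km/h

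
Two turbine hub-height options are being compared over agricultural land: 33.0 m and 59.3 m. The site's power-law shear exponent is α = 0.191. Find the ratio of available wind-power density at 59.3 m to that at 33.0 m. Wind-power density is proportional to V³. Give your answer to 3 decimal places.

Speed ratio: V_B/V_A = (z_B/z_A)^α = (59.3/33.0)^0.191 = (1.7970)^0.191 = 1.11845
Power-density ratio: P_B/P_A = (V_B/V_A)³ = (1.11845)³ = 1.39911

1.399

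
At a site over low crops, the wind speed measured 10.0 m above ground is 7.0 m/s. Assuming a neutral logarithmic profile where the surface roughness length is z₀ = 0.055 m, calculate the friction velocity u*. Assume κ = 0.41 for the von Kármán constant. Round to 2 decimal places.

Log law: V(z) = (u*/κ) · ln(z/z₀) ⇒ u* = κ · V / ln(z/z₀)
u* = 0.41 × 7.0 / ln(10.0/0.055) = 0.41 × 7.0 / 5.2030
   = 2.8700 / 5.2030 = 0.5516 m/s

u* ≈ 0.55 m/s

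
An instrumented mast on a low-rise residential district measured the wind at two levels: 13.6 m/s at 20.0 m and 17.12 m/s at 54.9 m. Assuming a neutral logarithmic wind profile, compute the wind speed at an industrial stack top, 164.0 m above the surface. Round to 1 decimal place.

Log law: V ∝ ln(z/z₀). From the pair, with r = V₁/V₂ = 0.79439,
ln z₀ = (ln z₁ − r·ln z₂)/(1 − r) = (2.9957 − 0.79439×4.0055)/0.20561 = -0.9057 → z₀ = 0.4043 m
V₃ = V₁ · ln(z₃/z₀)/ln(z₁/z₀) = 13.6 × 6.0056/3.9014 = 20.9348 m/s

20.9 m/s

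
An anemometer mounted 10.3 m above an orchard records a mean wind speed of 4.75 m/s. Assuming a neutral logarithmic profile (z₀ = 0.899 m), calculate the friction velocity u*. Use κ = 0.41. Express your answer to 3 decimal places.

u* ≈ 0.799 m/s

Log law: V(z) = (u*/κ) · ln(z/z₀) ⇒ u* = κ · V / ln(z/z₀)
u* = 0.41 × 4.75 / ln(10.3/0.899) = 0.41 × 4.75 / 2.4386
   = 1.9475 / 2.4386 = 0.7986 m/s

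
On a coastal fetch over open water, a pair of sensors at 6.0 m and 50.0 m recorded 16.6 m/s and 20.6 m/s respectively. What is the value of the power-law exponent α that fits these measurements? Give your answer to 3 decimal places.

Power law: V₂/V₁ = (z₂/z₁)^α ⇒ α = ln(V₂/V₁) / ln(z₂/z₁)
α = ln(20.6/16.6) / ln(50.0/6.0) = ln(1.2410) / ln(8.3333)
  = 0.21589 / 2.12026 = 0.10182

α ≈ 0.102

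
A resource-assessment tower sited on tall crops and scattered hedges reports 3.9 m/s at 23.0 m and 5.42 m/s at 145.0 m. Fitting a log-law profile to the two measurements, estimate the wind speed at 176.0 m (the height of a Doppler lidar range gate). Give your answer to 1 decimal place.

Log law: V ∝ ln(z/z₀). From the pair, with r = V₁/V₂ = 0.71956,
ln z₀ = (ln z₁ − r·ln z₂)/(1 − r) = (3.1355 − 0.71956×4.9767)/0.28044 = -1.5887 → z₀ = 0.2042 m
V₃ = V₁ · ln(z₃/z₀)/ln(z₁/z₀) = 3.9 × 6.7592/4.7242 = 5.5799 m/s

5.6 m/s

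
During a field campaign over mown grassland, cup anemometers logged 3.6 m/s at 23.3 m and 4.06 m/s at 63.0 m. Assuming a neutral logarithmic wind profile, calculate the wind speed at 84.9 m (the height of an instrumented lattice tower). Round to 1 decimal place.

Log law: V ∝ ln(z/z₀). From the pair, with r = V₁/V₂ = 0.88670,
ln z₀ = (ln z₁ − r·ln z₂)/(1 − r) = (3.1485 − 0.88670×4.1431)/0.11330 = -4.6360 → z₀ = 0.009696 m
V₃ = V₁ · ln(z₃/z₀)/ln(z₁/z₀) = 3.6 × 9.0775/7.7845 = 4.1980 m/s

4.2 m/s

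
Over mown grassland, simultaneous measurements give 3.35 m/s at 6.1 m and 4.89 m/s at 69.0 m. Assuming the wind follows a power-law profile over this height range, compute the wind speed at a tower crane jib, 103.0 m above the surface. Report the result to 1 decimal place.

5.2 m/s

First find α: α = ln(V₂/V₁)/ln(z₂/z₁) = ln(4.89/3.35)/ln(69.0/6.1) = 0.37823/2.42582 = 0.1559
Extrapolate from 69.0 m to 103.0 m: V₃ = 4.89 × (103.0/69.0)^0.1559 = 4.89 × 1.0645 = 5.2052 m/s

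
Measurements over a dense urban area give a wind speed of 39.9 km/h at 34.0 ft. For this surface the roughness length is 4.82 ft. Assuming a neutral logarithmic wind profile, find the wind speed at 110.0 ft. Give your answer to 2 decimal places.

63.88 km/h

Log law: V(z) ∝ ln(z/z₀), so V₂/V₁ = ln(z₂/z₀) / ln(z₁/z₀).
ln(110.0/4.82) = 3.1277, ln(34.0/4.82) = 1.9536
V₂ = 39.9 × 3.1277/1.9536 = 39.9 × 1.6010 = 63.8802 km/h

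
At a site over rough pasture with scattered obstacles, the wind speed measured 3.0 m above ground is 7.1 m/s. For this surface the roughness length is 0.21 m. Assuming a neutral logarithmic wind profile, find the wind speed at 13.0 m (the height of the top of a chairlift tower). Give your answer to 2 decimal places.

Log law: V(z) ∝ ln(z/z₀), so V₂/V₁ = ln(z₂/z₀) / ln(z₁/z₀).
ln(13.0/0.21) = 4.1256, ln(3.0/0.21) = 2.6593
V₂ = 7.1 × 4.1256/2.6593 = 7.1 × 1.5514 = 11.0150 m/s

11.01 m/s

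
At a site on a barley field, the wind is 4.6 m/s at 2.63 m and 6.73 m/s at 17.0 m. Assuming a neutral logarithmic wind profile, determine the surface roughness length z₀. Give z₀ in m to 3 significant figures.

Log law: V(z) ∝ ln(z/z₀). With r = V₁/V₂ = 4.6/6.73 = 0.68351,
r · ln(z₂/z₀) = ln(z₁/z₀) ⇒ ln z₀ = (ln z₁ − r·ln z₂)/(1 − r)
ln z₀ = (0.96698 − 0.68351×2.83321) / 0.31649 = -3.0634
z₀ = exp(-3.0634) = 0.04673 m

z₀ ≈ 0.0467 m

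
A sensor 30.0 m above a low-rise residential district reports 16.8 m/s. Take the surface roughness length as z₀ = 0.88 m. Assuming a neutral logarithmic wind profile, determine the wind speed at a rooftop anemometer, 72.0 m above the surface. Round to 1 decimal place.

21.0 m/s

Log law: V(z) ∝ ln(z/z₀), so V₂/V₁ = ln(z₂/z₀) / ln(z₁/z₀).
ln(72.0/0.88) = 4.4045, ln(30.0/0.88) = 3.5290
V₂ = 16.8 × 4.4045/3.5290 = 16.8 × 1.2481 = 20.9677 m/s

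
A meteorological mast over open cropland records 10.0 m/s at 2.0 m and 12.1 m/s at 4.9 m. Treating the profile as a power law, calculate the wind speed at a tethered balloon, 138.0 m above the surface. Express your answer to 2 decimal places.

24.61 m/s

First find α: α = ln(V₂/V₁)/ln(z₂/z₁) = ln(12.1/10.0)/ln(4.9/2.0) = 0.19062/0.89609 = 0.2127
Extrapolate from 4.9 m to 138.0 m: V₃ = 12.1 × (138.0/4.9)^0.2127 = 12.1 × 2.0342 = 24.6133 m/s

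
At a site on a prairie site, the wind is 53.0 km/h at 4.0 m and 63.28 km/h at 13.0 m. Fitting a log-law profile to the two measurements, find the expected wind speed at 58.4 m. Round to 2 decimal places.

Log law: V ∝ ln(z/z₀). From the pair, with r = V₁/V₂ = 0.83755,
ln z₀ = (ln z₁ − r·ln z₂)/(1 − r) = (1.3863 − 0.83755×2.5649)/0.16245 = -4.6904 → z₀ = 0.009183 m
V₃ = V₁ · ln(z₃/z₀)/ln(z₁/z₀) = 53.0 × 8.7577/6.0767 = 76.3833 km/h

76.38 km/h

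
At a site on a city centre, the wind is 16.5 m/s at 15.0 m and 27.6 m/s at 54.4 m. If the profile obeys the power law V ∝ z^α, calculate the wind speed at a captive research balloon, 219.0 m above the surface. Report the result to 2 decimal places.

First find α: α = ln(V₂/V₁)/ln(z₂/z₁) = ln(27.6/16.5)/ln(54.4/15.0) = 0.51446/1.28831 = 0.3993
Extrapolate from 54.4 m to 219.0 m: V₃ = 27.6 × (219.0/54.4)^0.3993 = 27.6 × 1.7439 = 48.1325 m/s

48.13 m/s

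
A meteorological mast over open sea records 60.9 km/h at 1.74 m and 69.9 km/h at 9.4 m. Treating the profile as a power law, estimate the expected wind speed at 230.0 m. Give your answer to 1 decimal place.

90.8 km/h

First find α: α = ln(V₂/V₁)/ln(z₂/z₁) = ln(69.9/60.9)/ln(9.4/1.74) = 0.13783/1.68682 = 0.0817
Extrapolate from 9.4 m to 230.0 m: V₃ = 69.9 × (230.0/9.4)^0.0817 = 69.9 × 1.2986 = 90.7698 km/h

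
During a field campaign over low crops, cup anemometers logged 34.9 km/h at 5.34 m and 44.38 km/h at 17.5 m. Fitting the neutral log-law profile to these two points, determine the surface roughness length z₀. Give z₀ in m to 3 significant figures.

z₀ ≈ 0.0676 m

Log law: V(z) ∝ ln(z/z₀). With r = V₁/V₂ = 34.9/44.38 = 0.78639,
r · ln(z₂/z₀) = ln(z₁/z₀) ⇒ ln z₀ = (ln z₁ − r·ln z₂)/(1 − r)
ln z₀ = (1.67523 − 0.78639×2.86220) / 0.21361 = -2.6945
z₀ = exp(-2.6945) = 0.06757 m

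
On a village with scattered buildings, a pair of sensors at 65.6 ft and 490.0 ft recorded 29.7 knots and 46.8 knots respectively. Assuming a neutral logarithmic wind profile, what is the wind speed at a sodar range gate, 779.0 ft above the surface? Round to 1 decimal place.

Log law: V ∝ ln(z/z₀). From the pair, with r = V₁/V₂ = 0.63462,
ln z₀ = (ln z₁ − r·ln z₂)/(1 − r) = (4.1836 − 0.63462×6.1944)/0.36538 = 0.6911 → z₀ = 1.996 ft
V₃ = V₁ · ln(z₃/z₀)/ln(z₁/z₀) = 29.7 × 5.9669/3.4925 = 50.7425 knots

50.7 knots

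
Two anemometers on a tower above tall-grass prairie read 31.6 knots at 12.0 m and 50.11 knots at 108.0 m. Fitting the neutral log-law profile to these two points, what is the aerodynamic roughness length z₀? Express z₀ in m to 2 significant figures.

Log law: V(z) ∝ ln(z/z₀). With r = V₁/V₂ = 31.6/50.11 = 0.63061,
r · ln(z₂/z₀) = ln(z₁/z₀) ⇒ ln z₀ = (ln z₁ − r·ln z₂)/(1 − r)
ln z₀ = (2.48491 − 0.63061×4.68213) / 0.36939 = -1.2662
z₀ = exp(-1.2662) = 0.2819 m

z₀ ≈ 0.28 m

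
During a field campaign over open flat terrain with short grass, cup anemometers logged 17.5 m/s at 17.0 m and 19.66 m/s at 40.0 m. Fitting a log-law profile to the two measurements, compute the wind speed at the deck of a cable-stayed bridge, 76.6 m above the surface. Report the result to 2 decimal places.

21.30 m/s

Log law: V ∝ ln(z/z₀). From the pair, with r = V₁/V₂ = 0.89013,
ln z₀ = (ln z₁ − r·ln z₂)/(1 − r) = (2.8332 − 0.89013×3.6889)/0.10987 = -4.0993 → z₀ = 0.01658 m
V₃ = V₁ · ln(z₃/z₀)/ln(z₁/z₀) = 17.5 × 8.4379/6.9325 = 21.3001 m/s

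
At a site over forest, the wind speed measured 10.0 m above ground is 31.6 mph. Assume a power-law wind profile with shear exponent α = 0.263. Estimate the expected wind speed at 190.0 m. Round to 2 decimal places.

68.55 mph

Power-law profile: V₂ = V₁ · (z₂/z₁)^α
V₂ = 31.6 × (190.0/10.0)^0.263 = 31.6 × (19.0000)^0.263
    = 31.6 × 2.1693 = 68.5487 mph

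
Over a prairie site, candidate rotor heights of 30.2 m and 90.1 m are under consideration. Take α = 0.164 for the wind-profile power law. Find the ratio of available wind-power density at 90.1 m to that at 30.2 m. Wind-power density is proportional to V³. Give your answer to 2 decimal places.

Speed ratio: V_B/V_A = (z_B/z_A)^α = (90.1/30.2)^0.164 = (2.9834)^0.164 = 1.19634
Power-density ratio: P_B/P_A = (V_B/V_A)³ = (1.19634)³ = 1.71223

1.71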